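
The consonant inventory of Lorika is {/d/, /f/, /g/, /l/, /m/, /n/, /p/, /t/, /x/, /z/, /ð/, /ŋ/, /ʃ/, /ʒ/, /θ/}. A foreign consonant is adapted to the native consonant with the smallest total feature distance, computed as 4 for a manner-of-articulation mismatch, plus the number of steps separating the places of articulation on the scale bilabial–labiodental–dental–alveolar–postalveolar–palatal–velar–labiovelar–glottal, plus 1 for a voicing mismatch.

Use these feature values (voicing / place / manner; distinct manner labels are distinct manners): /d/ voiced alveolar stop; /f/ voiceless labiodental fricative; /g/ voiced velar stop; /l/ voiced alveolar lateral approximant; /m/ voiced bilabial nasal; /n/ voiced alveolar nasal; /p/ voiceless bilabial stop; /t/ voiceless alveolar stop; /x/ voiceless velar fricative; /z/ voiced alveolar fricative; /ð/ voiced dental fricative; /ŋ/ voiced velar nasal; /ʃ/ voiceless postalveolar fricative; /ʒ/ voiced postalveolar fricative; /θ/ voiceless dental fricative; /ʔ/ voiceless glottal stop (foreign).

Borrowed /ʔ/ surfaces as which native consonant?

/g/ is closest: same manner (stop), place distance 2 (glottal→velar), voicing differs (+1); total 3. Next closest is /t/ at distance 5.

g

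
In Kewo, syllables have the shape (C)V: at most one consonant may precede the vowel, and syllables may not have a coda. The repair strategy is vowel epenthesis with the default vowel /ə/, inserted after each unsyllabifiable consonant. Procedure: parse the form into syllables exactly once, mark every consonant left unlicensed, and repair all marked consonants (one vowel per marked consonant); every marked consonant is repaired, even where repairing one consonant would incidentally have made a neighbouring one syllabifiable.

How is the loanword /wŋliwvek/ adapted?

wəŋəliwəvekə

Under (C)V, the unsyllabifiable consonants are /w/, /ŋ/, /w/, /k/ (no codas are permitted; onsets are limited to one consonant).
Each unlicensed consonant becomes the onset of a new syllable: /w/ → /wə/, /ŋ/ → /ŋə/, /w/ → /wə/, /k/ → /kə/.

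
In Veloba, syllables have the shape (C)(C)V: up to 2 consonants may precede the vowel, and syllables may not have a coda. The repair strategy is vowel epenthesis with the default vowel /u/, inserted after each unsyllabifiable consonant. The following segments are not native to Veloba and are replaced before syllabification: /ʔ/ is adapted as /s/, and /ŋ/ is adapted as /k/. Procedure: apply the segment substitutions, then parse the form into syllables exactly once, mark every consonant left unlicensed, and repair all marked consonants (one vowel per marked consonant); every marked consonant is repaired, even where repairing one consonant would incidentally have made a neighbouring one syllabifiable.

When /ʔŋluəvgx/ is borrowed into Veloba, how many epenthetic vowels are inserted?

After substitution the input is /skluəvgx/.
The unsyllabifiable consonants are /s/, /v/, /g/, /x/; each receives one epenthetic vowel.

4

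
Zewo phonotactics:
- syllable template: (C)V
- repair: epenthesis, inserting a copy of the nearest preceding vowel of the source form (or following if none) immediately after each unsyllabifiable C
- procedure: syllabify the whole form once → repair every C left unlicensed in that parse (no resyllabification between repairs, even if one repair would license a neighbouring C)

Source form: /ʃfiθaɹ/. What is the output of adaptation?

Syllabifying with onset maximization leaves /ʃ/, /ɹ/ stranded (no codas are permitted; onsets are limited to one consonant).
Epenthesis after each stranded consonant: /ʃ/ → /ʃi/, /ɹ/ → /ɹa/.

ʃifiθaɹa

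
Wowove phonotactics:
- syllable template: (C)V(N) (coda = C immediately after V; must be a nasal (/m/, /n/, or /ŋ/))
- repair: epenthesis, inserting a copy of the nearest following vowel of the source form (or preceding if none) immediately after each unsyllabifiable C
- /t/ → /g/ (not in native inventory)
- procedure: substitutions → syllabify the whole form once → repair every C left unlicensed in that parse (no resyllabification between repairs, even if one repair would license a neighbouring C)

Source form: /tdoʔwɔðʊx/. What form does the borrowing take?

godoʔɔwɔðʊxʊ

Substitution: /t/ → /g/, giving /gdoʔwɔðʊx/.
Under (C)V(N), the unsyllabifiable consonants are /g/, /ʔ/, /x/ (only a nasal (/m/, /n/, or /ŋ/) is licensed in coda position; onsets are limited to one consonant).
Inserting the epenthetic vowel yields /g/ → /go/, /ʔ/ → /ʔɔ/, /x/ → /xʊ/.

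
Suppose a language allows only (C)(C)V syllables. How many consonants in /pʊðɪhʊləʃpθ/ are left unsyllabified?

3

Syllabifying with onset maximization leaves /ʃ/, /p/, /θ/ stranded (no codas are permitted; onsets may contain at most 2 consonants).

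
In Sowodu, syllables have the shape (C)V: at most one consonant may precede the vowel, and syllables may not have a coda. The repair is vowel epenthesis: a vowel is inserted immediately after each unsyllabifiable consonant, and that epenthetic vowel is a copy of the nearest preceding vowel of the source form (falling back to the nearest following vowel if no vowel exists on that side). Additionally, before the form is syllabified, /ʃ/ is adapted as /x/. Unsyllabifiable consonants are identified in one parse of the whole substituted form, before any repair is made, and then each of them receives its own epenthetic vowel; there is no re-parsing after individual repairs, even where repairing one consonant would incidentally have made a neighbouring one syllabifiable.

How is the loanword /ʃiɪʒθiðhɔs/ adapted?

Substitution: /ʃ/ → /x/, giving /xiɪʒθiðhɔs/.
Syllabifying with onset maximization leaves /ʒ/, /ð/, /s/ stranded (no codas are permitted; onsets are limited to one consonant).
Inserting the epenthetic vowel yields /ʒ/ → /ʒɪ/, /ð/ → /ði/, /s/ → /sɔ/.

xiɪʒɪθiðihɔsɔ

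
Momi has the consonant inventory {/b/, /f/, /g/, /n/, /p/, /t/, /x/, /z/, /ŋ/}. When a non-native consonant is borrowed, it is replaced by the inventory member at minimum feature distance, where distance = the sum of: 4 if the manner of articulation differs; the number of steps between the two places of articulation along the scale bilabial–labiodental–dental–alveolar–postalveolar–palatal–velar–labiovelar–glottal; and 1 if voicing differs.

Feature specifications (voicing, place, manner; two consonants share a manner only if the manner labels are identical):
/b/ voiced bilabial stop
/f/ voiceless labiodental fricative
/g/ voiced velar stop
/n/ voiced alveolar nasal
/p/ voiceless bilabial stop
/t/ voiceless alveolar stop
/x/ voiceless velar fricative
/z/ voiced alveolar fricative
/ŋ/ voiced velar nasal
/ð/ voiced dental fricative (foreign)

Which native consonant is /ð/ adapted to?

z

/z/ is closest: same manner (fricative), place distance 1 (dental→alveolar), same voicing; total 1. Next closest is /f/ at distance 2.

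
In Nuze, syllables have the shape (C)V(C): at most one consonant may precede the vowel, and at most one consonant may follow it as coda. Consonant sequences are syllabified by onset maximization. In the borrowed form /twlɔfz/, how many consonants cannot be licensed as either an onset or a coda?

Syllabifying with onset maximization leaves /t/, /w/, /z/ stranded (at most one coda consonant is licensed; onsets are limited to one consonant).

3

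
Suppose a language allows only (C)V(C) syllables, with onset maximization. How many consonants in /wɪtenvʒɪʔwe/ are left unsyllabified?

1

Under (C)V(C), the unsyllabifiable consonants are /v/ (at most one coda consonant is licensed; onsets are limited to one consonant).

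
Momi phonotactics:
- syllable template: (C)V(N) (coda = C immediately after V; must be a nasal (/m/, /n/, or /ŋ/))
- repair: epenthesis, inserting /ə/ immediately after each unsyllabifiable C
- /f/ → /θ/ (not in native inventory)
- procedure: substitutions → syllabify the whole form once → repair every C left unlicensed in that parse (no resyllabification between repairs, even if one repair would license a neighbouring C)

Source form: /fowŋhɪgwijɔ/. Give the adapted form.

Substitution: /f/ → /θ/, giving /θowŋhɪgwijɔ/.
Syllabifying with onset maximization leaves /w/, /ŋ/, /g/ stranded (only a nasal (/m/, /n/, or /ŋ/) is licensed in coda position; onsets are limited to one consonant).
Inserting the epenthetic vowel yields /w/ → /wə/, /ŋ/ → /ŋə/, /g/ → /gə/.

θowəŋəhɪgəwijɔ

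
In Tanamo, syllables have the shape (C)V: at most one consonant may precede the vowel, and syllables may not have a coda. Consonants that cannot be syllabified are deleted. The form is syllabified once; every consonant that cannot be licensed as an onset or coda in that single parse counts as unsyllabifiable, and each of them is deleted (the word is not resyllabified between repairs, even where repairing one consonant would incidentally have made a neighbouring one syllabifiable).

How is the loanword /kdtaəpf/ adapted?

Syllabifying with onset maximization leaves /k/, /d/, /p/, /f/ stranded (no codas are permitted; onsets are limited to one consonant).
Deletion applies to /k/, /d/, /p/, /f/.

taə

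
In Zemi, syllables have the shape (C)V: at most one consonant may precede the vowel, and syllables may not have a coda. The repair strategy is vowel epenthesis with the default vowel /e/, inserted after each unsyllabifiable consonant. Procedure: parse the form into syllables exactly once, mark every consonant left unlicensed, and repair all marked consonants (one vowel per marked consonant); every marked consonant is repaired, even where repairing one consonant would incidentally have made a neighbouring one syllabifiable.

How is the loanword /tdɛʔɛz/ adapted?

The consonants /t/, /z/ cannot be parsed into a legal (C)V syllable (no codas are permitted; onsets are limited to one consonant).
Epenthesis after each stranded consonant: /t/ → /te/, /z/ → /ze/.

tedɛʔɛze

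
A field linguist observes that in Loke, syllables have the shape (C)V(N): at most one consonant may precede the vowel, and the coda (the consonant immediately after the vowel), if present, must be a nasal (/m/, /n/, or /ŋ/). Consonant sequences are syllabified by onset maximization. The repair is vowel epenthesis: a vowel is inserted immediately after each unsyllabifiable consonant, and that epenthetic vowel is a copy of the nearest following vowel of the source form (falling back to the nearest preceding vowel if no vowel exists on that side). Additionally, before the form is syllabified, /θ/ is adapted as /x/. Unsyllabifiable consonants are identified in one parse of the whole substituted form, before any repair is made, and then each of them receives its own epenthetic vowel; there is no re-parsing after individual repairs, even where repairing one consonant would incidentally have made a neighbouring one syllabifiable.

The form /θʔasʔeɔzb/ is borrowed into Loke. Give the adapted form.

xaʔaseʔeɔzɔbɔ

Substitution: /θ/ → /x/, giving /xʔasʔeɔzb/.
The consonants /x/, /s/, /z/, /b/ cannot be parsed into a legal (C)V(N) syllable (only a nasal (/m/, /n/, or /ŋ/) is licensed in coda position; onsets are limited to one consonant).
Inserting the epenthetic vowel yields /x/ → /xa/, /s/ → /se/, /z/ → /zɔ/, /b/ → /bɔ/.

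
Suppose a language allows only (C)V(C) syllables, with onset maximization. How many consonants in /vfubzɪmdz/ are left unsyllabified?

Under (C)V(C), the unsyllabifiable consonants are /v/, /d/, /z/ (at most one coda consonant is licensed; onsets are limited to one consonant).

3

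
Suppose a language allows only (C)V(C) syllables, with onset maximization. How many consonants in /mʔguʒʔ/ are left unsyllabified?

3

Syllabifying with onset maximization leaves /m/, /ʔ/, /ʔ/ stranded (at most one coda consonant is licensed; onsets are limited to one consonant).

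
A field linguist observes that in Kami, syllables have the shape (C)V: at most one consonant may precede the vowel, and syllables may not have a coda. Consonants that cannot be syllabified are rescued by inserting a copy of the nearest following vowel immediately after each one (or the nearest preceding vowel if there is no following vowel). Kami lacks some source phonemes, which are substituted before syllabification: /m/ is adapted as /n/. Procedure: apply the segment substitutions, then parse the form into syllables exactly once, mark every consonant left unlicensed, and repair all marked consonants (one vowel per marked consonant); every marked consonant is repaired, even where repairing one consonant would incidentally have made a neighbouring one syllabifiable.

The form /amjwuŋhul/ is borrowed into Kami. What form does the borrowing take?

Substitution: /m/ → /n/, giving /anjwuŋhul/.
Syllabifying with onset maximization leaves /n/, /j/, /ŋ/, /l/ stranded (no codas are permitted; onsets are limited to one consonant).
Epenthesis after each stranded consonant: /n/ → /nu/, /j/ → /ju/, /ŋ/ → /ŋu/, /l/ → /lu/.

anujuwuŋuhulu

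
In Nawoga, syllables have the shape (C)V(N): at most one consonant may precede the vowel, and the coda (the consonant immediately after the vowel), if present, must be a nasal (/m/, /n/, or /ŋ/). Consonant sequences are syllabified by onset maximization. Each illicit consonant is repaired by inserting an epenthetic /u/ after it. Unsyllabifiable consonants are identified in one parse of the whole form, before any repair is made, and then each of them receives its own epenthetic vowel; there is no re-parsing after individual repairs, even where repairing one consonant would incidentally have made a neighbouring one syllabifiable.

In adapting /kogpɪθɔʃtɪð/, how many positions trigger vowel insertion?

The unsyllabifiable consonants are /g/, /ʃ/, /ð/; each receives one epenthetic vowel.

3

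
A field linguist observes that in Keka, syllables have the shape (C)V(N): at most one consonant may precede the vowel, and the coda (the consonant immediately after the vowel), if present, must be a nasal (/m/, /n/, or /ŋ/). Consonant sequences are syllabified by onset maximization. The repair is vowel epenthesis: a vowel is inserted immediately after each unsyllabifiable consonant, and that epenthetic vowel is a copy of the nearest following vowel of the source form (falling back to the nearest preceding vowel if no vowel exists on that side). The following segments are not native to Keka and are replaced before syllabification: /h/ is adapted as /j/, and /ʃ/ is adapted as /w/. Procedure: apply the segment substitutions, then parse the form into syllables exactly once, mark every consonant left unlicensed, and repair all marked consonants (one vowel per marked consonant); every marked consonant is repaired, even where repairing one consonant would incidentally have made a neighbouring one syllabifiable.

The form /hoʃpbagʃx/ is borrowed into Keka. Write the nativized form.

Substitution: /h/ → /j/, /ʃ/ → /w/, giving /jowpbagwx/.
Under (C)V(N), the unsyllabifiable consonants are /w/, /p/, /g/, /w/, /x/ (only a nasal (/m/, /n/, or /ŋ/) is licensed in coda position; onsets are limited to one consonant).
Each unlicensed consonant becomes the onset of a new syllable: /w/ → /wa/, /p/ → /pa/, /g/ → /ga/, /w/ → /wa/, /x/ → /xa/.

jowapabagawaxa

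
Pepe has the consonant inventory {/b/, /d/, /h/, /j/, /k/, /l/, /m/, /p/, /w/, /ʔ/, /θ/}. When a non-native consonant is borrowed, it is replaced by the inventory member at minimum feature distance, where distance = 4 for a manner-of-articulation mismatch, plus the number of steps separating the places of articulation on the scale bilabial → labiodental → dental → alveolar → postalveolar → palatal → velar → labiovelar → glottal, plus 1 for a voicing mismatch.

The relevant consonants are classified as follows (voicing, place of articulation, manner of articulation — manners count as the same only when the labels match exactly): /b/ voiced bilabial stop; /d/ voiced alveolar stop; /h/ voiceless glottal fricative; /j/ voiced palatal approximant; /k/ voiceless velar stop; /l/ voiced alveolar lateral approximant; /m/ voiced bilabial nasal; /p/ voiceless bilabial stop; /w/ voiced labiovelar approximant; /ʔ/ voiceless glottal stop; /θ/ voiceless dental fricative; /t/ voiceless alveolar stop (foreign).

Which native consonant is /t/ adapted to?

d

/d/ is closest: same manner (stop), place distance 0 (alveolar→alveolar), voicing differs (+1); total 1. Next closest is /k/ at distance 3.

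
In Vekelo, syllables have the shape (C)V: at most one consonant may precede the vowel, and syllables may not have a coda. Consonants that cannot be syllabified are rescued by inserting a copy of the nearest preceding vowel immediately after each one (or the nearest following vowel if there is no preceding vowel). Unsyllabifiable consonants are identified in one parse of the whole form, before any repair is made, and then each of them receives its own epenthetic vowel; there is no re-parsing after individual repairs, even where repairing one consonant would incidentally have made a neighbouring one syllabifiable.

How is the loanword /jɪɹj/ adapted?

Syllabifying with onset maximization leaves /ɹ/, /j/ stranded (no codas are permitted; onsets are limited to one consonant).
Inserting the epenthetic vowel yields /ɹ/ → /ɹɪ/, /j/ → /jɪ/.

jɪɹɪjɪ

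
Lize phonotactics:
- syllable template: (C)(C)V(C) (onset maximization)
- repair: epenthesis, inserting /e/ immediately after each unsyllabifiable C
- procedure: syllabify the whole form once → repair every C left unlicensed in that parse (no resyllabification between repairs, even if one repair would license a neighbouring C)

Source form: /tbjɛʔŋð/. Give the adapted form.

tebjɛʔŋeðe

Syllabifying with onset maximization leaves /t/, /ŋ/, /ð/ stranded (at most one coda consonant is licensed; onsets may contain at most 2 consonants).
Epenthesis after each stranded consonant: /t/ → /te/, /ŋ/ → /ŋe/, /ð/ → /ðe/.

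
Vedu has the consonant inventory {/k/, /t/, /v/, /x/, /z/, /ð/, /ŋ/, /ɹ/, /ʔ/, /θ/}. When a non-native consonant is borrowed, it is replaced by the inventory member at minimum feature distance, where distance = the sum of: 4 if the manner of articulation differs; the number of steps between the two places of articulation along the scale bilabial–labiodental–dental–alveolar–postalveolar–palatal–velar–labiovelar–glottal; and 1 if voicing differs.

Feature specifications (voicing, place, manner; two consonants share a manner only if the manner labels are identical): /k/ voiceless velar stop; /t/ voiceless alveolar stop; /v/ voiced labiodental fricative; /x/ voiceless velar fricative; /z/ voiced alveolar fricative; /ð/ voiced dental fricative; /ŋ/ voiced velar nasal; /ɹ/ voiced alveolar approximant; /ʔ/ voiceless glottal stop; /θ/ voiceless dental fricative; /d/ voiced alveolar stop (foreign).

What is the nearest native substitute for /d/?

/t/ is closest: same manner (stop), place distance 0 (alveolar→alveolar), voicing differs (+1); total 1. Next closest is /k/ at distance 4.

t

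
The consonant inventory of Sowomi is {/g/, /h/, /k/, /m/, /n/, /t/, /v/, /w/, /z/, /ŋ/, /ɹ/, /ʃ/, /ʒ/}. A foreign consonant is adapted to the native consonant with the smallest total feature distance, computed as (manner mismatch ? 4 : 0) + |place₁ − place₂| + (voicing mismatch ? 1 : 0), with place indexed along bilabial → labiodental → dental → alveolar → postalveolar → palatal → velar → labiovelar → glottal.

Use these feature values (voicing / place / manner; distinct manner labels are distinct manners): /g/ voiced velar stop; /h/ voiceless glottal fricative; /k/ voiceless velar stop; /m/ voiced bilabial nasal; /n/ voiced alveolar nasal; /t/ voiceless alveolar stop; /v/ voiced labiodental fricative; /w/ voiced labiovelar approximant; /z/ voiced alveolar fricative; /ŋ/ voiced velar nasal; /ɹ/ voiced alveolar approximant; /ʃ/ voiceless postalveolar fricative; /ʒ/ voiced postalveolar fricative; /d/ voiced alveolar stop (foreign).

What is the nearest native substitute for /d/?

/t/ is closest: same manner (stop), place distance 0 (alveolar→alveolar), voicing differs (+1); total 1. Next closest is /g/ at distance 3.

t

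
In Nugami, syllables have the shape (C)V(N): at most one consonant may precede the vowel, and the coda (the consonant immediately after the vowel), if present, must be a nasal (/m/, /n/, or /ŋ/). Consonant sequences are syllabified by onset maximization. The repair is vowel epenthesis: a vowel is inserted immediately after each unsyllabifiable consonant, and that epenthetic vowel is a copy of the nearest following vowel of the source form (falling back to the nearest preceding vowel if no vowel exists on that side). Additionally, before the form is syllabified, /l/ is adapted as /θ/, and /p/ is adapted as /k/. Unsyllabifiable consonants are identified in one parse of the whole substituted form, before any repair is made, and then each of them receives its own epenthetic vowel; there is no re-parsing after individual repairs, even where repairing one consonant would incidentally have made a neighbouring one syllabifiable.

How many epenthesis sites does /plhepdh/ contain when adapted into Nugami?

5

After substitution the input is /kθhekdh/.
The unsyllabifiable consonants are /k/, /θ/, /k/, /d/, /h/; each receives one epenthetic vowel.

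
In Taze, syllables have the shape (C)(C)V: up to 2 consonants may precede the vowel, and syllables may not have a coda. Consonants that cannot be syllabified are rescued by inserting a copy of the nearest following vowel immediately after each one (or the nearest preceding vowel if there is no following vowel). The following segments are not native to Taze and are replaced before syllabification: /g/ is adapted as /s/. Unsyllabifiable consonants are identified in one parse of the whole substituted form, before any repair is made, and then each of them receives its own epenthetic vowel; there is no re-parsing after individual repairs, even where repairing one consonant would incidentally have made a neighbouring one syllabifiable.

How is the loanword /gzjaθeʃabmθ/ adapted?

Substitution: /g/ → /s/, giving /szjaθeʃabmθ/.
The consonants /s/, /b/, /m/, /θ/ cannot be parsed into a legal (C)(C)V syllable (no codas are permitted; onsets may contain at most 2 consonants).
Epenthesis after each stranded consonant: /s/ → /sa/, /b/ → /ba/, /m/ → /ma/, /θ/ → /θa/.

sazjaθeʃabamaθa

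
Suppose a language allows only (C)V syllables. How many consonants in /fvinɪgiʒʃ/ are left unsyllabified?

3

Under (C)V, the unsyllabifiable consonants are /f/, /ʒ/, /ʃ/ (no codas are permitted; onsets are limited to one consonant).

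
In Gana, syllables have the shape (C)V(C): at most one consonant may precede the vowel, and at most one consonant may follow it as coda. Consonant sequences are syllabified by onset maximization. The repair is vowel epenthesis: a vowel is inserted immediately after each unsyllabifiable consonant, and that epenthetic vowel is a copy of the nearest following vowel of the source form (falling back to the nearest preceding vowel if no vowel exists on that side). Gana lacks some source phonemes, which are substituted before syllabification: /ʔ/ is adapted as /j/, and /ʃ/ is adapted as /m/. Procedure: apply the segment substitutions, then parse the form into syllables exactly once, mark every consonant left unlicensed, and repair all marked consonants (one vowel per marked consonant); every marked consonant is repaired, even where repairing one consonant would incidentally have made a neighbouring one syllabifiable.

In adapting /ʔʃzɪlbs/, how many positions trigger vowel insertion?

4

After substitution the input is /jmzɪlbs/.
The unsyllabifiable consonants are /j/, /m/, /b/, /s/; each receives one epenthetic vowel.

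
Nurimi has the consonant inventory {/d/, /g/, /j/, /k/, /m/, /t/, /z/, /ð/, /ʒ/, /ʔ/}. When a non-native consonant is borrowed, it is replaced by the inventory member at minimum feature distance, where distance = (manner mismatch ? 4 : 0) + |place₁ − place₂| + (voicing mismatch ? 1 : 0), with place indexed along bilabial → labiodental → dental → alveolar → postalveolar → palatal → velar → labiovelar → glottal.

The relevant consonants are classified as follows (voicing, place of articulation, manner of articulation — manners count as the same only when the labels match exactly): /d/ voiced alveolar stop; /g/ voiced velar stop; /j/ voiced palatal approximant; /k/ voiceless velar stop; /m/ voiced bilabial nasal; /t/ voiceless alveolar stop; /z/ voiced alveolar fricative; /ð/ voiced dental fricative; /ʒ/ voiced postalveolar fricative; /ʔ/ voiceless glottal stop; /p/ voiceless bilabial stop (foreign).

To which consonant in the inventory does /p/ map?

/t/ is closest: same manner (stop), place distance 3 (bilabial→alveolar), same voicing; total 3. Next closest is /d/ at distance 4.

t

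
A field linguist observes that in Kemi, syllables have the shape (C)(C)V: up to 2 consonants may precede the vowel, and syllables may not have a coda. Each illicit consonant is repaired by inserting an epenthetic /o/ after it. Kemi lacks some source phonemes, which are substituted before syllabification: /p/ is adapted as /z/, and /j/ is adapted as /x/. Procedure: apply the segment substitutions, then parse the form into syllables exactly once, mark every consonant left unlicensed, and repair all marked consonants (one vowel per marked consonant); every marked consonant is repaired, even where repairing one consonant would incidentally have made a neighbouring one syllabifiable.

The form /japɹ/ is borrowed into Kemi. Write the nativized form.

Substitution: /j/ → /x/, /p/ → /z/, giving /xazɹ/.
Under (C)(C)V, the unsyllabifiable consonants are /z/, /ɹ/ (no codas are permitted; onsets may contain at most 2 consonants).
Epenthesis after each stranded consonant: /z/ → /zo/, /ɹ/ → /ɹo/.

xazoɹo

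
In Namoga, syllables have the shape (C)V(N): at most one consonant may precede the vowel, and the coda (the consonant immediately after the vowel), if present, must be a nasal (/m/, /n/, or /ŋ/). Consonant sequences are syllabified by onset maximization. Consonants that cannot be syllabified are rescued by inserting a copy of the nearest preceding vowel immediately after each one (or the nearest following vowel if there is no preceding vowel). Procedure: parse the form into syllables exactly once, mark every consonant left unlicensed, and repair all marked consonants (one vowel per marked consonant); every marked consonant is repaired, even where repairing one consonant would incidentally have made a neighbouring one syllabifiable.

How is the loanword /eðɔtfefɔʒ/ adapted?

eðɔtɔfefɔʒɔ

Syllabifying with onset maximization leaves /t/, /ʒ/ stranded (only a nasal (/m/, /n/, or /ŋ/) is licensed in coda position; onsets are limited to one consonant).
Each unlicensed consonant becomes the onset of a new syllable: /t/ → /tɔ/, /ʒ/ → /ʒɔ/.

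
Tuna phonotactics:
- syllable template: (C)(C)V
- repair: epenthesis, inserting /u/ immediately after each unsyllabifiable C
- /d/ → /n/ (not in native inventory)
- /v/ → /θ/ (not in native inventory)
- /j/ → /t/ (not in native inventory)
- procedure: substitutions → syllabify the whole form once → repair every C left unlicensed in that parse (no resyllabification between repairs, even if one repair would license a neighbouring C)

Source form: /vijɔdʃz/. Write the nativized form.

θitɔnuʃuzu

Substitution: /v/ → /θ/, /j/ → /t/, /d/ → /n/, giving /θitɔnʃz/.
Under (C)(C)V, the unsyllabifiable consonants are /n/, /ʃ/, /z/ (no codas are permitted; onsets may contain at most 2 consonants).
Epenthesis after each stranded consonant: /n/ → /nu/, /ʃ/ → /ʃu/, /z/ → /zu/.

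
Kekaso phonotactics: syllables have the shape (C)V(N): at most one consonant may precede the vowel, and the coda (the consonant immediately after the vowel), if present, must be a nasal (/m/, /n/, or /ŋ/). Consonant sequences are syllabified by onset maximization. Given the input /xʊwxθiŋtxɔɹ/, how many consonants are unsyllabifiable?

The consonants /w/, /x/, /t/, /ɹ/ cannot be parsed into a legal (C)V(N) syllable (only a nasal (/m/, /n/, or /ŋ/) is licensed in coda position; onsets are limited to one consonant).

4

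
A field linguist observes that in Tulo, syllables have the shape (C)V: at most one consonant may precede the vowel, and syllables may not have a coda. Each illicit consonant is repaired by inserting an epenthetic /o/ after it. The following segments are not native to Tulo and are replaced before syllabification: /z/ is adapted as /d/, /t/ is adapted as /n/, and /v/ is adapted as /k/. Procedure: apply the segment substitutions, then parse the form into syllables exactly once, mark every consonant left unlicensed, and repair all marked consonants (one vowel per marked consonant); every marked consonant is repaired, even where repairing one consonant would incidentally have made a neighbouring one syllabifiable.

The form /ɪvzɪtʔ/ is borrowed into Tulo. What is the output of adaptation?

ɪkodɪnoʔo

Substitution: /v/ → /k/, /z/ → /d/, /t/ → /n/, giving /ɪkdɪnʔ/.
Under (C)V, the unsyllabifiable consonants are /k/, /n/, /ʔ/ (no codas are permitted; onsets are limited to one consonant).
Epenthesis after each stranded consonant: /k/ → /ko/, /n/ → /no/, /ʔ/ → /ʔo/.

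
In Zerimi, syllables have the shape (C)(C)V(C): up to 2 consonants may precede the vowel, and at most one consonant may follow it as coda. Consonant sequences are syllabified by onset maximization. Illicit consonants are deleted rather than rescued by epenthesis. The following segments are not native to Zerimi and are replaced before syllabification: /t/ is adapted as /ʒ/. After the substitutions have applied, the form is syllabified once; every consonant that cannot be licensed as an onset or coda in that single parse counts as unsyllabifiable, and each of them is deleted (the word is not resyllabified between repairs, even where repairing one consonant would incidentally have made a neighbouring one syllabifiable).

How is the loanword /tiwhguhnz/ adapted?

Substitution: /t/ → /ʒ/, giving /ʒiwhguhnz/.
Syllabifying with onset maximization leaves /n/, /z/ stranded (at most one coda consonant is licensed; onsets may contain at most 2 consonants).
Deleting the stranded consonants removes /n/, /z/.

ʒiwhguh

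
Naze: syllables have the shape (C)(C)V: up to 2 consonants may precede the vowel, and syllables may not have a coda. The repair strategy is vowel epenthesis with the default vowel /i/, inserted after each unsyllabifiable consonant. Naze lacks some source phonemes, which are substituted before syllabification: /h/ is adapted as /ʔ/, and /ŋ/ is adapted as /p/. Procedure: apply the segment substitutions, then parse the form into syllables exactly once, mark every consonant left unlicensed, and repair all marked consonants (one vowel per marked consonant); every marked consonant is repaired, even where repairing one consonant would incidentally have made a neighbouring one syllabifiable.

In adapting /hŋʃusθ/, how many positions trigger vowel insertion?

3

After substitution the input is /ʔpʃusθ/.
The unsyllabifiable consonants are /ʔ/, /s/, /θ/; each receives one epenthetic vowel.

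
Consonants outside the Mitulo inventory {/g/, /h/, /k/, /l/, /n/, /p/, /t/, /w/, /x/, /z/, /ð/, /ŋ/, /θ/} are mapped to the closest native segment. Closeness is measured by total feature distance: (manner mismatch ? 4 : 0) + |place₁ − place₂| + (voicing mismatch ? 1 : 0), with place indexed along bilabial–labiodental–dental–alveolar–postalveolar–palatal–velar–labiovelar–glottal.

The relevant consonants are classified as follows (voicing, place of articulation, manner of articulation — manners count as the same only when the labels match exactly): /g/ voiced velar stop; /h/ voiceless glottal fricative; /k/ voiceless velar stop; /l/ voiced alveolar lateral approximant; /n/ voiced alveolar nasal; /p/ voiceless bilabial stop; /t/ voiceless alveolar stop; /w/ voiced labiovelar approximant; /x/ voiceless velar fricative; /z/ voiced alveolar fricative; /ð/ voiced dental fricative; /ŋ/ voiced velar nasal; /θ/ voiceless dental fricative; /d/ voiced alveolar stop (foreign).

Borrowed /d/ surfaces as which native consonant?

t

/t/ is closest: same manner (stop), place distance 0 (alveolar→alveolar), voicing differs (+1); total 1. Next closest is /g/ at distance 3.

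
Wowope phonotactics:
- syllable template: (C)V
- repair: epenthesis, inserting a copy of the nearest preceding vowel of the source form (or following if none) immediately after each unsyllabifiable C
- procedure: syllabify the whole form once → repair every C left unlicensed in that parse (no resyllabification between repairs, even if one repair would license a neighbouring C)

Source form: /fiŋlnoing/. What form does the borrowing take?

fiŋilinoinigi

The consonants /ŋ/, /l/, /n/, /g/ cannot be parsed into a legal (C)V syllable (no codas are permitted; onsets are limited to one consonant).
Each unlicensed consonant becomes the onset of a new syllable: /ŋ/ → /ŋi/, /l/ → /li/, /n/ → /ni/, /g/ → /gi/.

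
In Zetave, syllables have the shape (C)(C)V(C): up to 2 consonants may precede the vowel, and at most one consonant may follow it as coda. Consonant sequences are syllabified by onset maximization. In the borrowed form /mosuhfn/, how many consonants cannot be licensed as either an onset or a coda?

The consonants /f/, /n/ cannot be parsed into a legal (C)(C)V(C) syllable (at most one coda consonant is licensed; onsets may contain at most 2 consonants).

2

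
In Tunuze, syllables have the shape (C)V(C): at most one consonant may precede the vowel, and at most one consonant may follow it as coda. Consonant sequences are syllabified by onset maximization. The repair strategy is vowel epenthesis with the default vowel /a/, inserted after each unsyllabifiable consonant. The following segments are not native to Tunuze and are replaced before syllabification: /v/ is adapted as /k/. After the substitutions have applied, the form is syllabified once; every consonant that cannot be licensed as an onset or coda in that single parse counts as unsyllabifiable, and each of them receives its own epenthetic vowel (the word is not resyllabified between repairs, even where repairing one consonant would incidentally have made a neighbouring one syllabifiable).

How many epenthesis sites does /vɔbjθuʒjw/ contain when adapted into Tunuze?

3

After substitution the input is /kɔbjθuʒjw/.
The unsyllabifiable consonants are /j/, /j/, /w/; each receives one epenthetic vowel.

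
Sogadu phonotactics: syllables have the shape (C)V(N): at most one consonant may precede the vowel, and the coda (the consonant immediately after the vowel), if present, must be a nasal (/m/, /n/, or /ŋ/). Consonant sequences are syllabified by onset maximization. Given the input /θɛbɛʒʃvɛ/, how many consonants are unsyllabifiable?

Syllabifying with onset maximization leaves /ʒ/, /ʃ/ stranded (only a nasal (/m/, /n/, or /ŋ/) is licensed in coda position; onsets are limited to one consonant).

2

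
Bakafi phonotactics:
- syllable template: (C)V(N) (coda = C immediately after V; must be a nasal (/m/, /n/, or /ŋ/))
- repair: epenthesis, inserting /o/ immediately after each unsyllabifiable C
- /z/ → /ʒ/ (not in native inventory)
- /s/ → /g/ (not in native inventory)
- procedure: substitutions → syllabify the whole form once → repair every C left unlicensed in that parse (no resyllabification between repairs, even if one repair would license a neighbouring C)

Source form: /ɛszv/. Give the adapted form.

Substitution: /s/ → /g/, /z/ → /ʒ/, giving /ɛgʒv/.
The consonants /g/, /ʒ/, /v/ cannot be parsed into a legal (C)V(N) syllable (only a nasal (/m/, /n/, or /ŋ/) is licensed in coda position; onsets are limited to one consonant).
Epenthesis after each stranded consonant: /g/ → /go/, /ʒ/ → /ʒo/, /v/ → /vo/.

ɛgoʒovo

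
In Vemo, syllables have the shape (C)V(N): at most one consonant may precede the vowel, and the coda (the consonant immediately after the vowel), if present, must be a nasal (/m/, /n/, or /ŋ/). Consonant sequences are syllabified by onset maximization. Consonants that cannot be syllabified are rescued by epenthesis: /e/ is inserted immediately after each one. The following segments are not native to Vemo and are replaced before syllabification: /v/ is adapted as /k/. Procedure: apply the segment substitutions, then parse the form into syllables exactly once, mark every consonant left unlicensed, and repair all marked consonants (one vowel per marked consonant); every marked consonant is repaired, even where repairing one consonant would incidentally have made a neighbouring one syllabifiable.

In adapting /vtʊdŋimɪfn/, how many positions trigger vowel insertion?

4

After substitution the input is /ktʊdŋimɪfn/.
The unsyllabifiable consonants are /k/, /d/, /f/, /n/; each receives one epenthetic vowel.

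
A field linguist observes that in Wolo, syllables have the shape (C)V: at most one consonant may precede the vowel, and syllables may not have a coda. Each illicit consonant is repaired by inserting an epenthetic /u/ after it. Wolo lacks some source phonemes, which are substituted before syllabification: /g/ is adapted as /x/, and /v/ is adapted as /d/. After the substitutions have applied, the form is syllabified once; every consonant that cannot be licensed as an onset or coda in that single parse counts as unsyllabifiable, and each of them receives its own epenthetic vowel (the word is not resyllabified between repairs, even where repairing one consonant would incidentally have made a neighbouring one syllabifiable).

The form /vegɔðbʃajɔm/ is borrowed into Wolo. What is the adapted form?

Substitution: /v/ → /d/, /g/ → /x/, giving /dexɔðbʃajɔm/.
Syllabifying with onset maximization leaves /ð/, /b/, /m/ stranded (no codas are permitted; onsets are limited to one consonant).
Inserting the epenthetic vowel yields /ð/ → /ðu/, /b/ → /bu/, /m/ → /mu/.

dexɔðubuʃajɔmu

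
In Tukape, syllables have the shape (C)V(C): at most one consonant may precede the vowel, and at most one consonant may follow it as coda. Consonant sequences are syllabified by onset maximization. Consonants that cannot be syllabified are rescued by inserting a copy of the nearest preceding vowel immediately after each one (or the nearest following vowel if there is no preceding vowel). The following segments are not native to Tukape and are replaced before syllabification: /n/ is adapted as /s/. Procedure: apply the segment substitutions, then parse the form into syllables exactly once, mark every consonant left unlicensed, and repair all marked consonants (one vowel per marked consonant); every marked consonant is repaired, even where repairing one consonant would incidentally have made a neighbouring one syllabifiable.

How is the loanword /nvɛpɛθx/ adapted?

Substitution: /n/ → /s/, giving /svɛpɛθx/.
Under (C)V(C), the unsyllabifiable consonants are /s/, /x/ (at most one coda consonant is licensed; onsets are limited to one consonant).
Epenthesis after each stranded consonant: /s/ → /sɛ/, /x/ → /xɛ/.

sɛvɛpɛθxɛ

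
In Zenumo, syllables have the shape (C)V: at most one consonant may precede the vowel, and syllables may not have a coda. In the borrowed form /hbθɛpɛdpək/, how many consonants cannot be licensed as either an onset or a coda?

Under (C)V, the unsyllabifiable consonants are /h/, /b/, /d/, /k/ (no codas are permitted; onsets are limited to one consonant).

4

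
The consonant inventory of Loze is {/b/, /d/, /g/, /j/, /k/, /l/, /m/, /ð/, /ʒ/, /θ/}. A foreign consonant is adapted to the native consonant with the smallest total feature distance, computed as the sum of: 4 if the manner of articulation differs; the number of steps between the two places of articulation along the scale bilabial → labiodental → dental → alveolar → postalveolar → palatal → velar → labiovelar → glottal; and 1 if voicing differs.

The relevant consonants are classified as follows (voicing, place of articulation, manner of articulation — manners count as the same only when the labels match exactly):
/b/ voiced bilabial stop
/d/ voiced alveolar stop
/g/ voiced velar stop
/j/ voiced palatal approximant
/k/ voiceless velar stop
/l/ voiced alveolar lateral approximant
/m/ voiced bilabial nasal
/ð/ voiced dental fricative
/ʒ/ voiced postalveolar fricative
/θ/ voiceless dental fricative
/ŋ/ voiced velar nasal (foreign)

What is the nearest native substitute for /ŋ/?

/g/ is closest: manner differs (nasal→stop, +4), place distance 0 (velar→velar), same voicing; total 4. Next closest is /j/ at distance 5.

g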